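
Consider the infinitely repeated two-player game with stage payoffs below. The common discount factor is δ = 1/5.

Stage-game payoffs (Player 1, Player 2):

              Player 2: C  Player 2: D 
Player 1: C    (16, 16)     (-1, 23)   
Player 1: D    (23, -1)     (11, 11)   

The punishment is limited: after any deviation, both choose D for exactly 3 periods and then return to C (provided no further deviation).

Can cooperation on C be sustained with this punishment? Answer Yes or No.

No

Comparing payoff streams over the 4 periods until play realigns: cooperate → 16(1+δ+…+δ^3); deviate → 23 + 11(δ+…+δ^3).
Cooperation is sustained iff (16−11)(δ+…+δ^3) ≥ 23−16.
δ+…+δ^3 = 1/5·(1−(1/5)^3)/(1−1/5) = 0.2480, and (23−16)/(16−11) = 1.4000.
0.2480 < 1.4000, so cooperation is not sustainable.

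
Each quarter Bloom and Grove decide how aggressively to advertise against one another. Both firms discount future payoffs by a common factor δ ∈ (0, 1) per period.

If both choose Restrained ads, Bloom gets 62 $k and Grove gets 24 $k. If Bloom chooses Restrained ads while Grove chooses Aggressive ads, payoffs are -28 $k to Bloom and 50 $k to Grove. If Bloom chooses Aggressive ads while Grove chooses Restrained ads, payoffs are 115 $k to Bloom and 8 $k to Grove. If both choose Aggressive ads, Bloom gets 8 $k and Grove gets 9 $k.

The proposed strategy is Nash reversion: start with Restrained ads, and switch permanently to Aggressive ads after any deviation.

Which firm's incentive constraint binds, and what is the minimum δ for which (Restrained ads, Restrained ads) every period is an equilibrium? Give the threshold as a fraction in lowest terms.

Grove; δ ≥ 26/41

Bloom: cooperation gives 62 each period; deviation gives 115 once then 8 forever.
  62/(1−δ) ≥ 115 + 8δ/(1−δ) ⇒ δ ≥ 53/107.
Grove: cooperation gives 24 each period; deviation gives 50 once then 9 forever.
  δ ≥ 26/41.
Both must hold, so the binding constraint is Grove's: δ ≥ 26/41.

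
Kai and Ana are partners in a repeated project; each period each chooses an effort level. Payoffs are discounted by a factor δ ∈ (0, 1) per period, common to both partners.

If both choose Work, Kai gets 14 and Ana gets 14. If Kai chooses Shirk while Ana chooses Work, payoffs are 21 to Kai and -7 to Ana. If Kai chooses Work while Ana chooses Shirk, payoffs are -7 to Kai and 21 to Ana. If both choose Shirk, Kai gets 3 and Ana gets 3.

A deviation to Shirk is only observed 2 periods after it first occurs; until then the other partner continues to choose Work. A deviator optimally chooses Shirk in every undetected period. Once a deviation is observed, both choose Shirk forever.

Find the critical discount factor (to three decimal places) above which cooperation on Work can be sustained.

0.624

Deviating for the 2 undetected periods gains 21−14 = 7 per period over cooperation, then loses 14−3 = 11 per period forever once punishment starts.
Gain: 7(1 + δ + … + δ^1); loss: 11·δ^2/(1−δ).
No profitable deviation ⇔ 7(1−δ^2) ≤ 11·δ^2, i.e. δ^2 ≥ 7/(7+11) = 7/18.
Hence δ ≥ (7/18)^(1/2) ≈ 0.624.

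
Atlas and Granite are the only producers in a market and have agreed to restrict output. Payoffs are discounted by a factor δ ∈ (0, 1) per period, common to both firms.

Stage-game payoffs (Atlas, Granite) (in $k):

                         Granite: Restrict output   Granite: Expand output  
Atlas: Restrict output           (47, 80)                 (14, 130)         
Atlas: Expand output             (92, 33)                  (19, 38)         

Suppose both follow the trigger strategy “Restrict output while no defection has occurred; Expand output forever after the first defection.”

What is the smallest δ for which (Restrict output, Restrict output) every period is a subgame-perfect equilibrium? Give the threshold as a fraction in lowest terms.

For Atlas: deviation gain 92−47 = 45, per-period punishment loss 47−19 = 28. IC gives δ ≥ 45/73.
For Granite: gain 50, loss 42 per period, so δ ≥ 50/92 = 25/46.
The tighter constraint is Atlas's, so cooperation needs δ ≥ 45/73.

45/73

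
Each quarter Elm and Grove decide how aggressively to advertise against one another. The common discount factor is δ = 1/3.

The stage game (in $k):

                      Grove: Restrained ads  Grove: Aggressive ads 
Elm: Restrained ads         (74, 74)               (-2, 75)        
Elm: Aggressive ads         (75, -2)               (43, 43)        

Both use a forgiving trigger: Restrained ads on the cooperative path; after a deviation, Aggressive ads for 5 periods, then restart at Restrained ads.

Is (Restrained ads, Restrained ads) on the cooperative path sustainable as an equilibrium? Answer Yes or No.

A one-shot deviation gives 75 now, then 43 for 5 periods, then back to 74.
Gain from deviating: (75−74) today; loss: (74−43) in each of the next 5 periods.
No-deviation condition: (74−43)(δ+…+δ^5) ≥ 75−74, i.e. δ+…+δ^5 ≥ 1/31.
At δ = 1/3: δ+…+δ^5 = 0.4979 ≥ 0.0323.
So cooperation is sustainable.

Yes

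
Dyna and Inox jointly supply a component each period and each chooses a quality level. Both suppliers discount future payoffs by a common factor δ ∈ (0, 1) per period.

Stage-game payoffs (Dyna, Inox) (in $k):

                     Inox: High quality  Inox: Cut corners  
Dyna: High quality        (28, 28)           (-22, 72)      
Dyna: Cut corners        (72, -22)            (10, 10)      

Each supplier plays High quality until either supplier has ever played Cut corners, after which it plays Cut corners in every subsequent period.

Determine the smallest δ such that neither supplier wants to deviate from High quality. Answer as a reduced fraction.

One-period gain from deviating is 72 − 28 = 44. The loss is 28 − 10 = 18 in every subsequent period, with present value 18·δ/(1−δ).
Deviation is unprofitable when 18·δ/(1−δ) ≥ 44, i.e. δ/(1−δ) ≥ 22/9.
Equivalently δ ≥ 44/(44+18) = 22/31.

22/31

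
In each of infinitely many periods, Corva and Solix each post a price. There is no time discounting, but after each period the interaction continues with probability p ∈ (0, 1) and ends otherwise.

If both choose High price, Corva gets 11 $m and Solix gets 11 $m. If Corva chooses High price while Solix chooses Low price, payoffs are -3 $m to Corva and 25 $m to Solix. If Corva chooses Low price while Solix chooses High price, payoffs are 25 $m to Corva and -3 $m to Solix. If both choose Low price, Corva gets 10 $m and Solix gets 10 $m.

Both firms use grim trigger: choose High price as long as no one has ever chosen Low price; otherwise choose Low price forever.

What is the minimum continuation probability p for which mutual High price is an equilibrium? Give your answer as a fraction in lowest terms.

14/15

With no time discounting, the continuation probability p plays the role of the discount factor.
Grim-trigger IC: 11/(1−p) ≥ 25 + 10p/(1−p) ⇒ p ≥ (25−11)/(25−10) = 14/15.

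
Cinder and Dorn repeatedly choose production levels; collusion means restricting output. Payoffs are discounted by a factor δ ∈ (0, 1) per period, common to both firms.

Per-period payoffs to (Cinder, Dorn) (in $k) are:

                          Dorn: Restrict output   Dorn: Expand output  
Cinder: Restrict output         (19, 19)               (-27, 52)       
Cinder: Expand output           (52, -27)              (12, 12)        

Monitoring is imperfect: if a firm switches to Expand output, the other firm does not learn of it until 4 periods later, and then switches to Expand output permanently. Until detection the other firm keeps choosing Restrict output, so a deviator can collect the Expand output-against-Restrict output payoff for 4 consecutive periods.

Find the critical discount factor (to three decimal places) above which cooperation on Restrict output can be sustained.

A deviator earns 52 for 4 periods, then 12 forever; cooperating earns 19 forever. Multiplying the IC by (1−δ):
19 ≥ 52(1−δ^4) + 12δ^4, so 40·δ^4 ≥ 33 and δ^4 ≥ 33/40.
δ ≥ (33/40)^(1/4) ≈ 0.953.

0.953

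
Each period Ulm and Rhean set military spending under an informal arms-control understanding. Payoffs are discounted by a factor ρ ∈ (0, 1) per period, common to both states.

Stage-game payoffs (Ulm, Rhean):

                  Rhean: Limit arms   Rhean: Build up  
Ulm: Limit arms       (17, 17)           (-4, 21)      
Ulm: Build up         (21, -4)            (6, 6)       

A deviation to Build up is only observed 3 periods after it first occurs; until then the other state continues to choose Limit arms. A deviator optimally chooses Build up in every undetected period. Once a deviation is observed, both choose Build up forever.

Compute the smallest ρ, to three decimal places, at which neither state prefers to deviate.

A deviator earns 21 for 3 periods, then 6 forever; cooperating earns 17 forever. Multiplying the IC by (1−ρ):
17 ≥ 21(1−ρ^3) + 6ρ^3, so 15·ρ^3 ≥ 4 and ρ^3 ≥ 4/15.
ρ ≥ (4/15)^(1/3) ≈ 0.644.

0.644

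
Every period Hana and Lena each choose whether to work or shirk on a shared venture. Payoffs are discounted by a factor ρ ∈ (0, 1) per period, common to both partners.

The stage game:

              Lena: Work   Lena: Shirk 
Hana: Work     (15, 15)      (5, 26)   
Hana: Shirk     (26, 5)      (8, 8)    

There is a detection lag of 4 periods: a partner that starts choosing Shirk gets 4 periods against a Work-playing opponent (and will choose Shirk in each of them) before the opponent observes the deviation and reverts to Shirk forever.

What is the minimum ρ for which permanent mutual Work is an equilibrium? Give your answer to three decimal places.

The best deviation is to choose Shirk for all 4 undetected periods, earning 26 each, then 8 forever once detected.
Deviation value: 26(1−ρ^4)/(1−ρ) + 8ρ^4/(1−ρ); cooperation value: 15/(1−ρ).
IC: 15 ≥ 26(1−ρ^4) + 8ρ^4 = 26 − 18ρ^4.
So ρ^4 ≥ 11/18, giving ρ ≥ (11/18)^(1/4) ≈ 0.884.

0.884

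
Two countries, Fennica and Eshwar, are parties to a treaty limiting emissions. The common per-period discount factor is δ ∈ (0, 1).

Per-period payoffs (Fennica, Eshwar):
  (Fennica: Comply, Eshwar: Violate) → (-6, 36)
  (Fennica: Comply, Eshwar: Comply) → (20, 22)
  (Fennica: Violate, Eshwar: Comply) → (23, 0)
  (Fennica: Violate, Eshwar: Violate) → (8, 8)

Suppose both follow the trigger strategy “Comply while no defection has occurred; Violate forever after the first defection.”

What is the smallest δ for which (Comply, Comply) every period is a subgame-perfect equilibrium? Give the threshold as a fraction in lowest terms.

1/2

For Fennica: deviation gain 23−20 = 3, per-period punishment loss 20−8 = 12. IC gives δ ≥ 3/15 = 1/5.
For Eshwar: gain 14, loss 14 per period, so δ ≥ 14/28 = 1/2.
The tighter constraint is Eshwar's, so cooperation needs δ ≥ 1/2.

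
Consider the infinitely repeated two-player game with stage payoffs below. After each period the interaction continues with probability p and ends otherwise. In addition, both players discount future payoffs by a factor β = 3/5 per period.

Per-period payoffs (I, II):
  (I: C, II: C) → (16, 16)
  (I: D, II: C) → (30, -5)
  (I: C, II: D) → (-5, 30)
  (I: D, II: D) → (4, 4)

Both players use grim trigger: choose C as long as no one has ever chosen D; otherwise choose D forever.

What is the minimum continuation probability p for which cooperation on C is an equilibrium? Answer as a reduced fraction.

35/39

With continuation probability p and discount β, the effective per-period discount factor is βp.
Grim-trigger IC: βp ≥ (30−16)/(30−4) = 7/13.
So p ≥ (7/13)/(3/5) = 35/39.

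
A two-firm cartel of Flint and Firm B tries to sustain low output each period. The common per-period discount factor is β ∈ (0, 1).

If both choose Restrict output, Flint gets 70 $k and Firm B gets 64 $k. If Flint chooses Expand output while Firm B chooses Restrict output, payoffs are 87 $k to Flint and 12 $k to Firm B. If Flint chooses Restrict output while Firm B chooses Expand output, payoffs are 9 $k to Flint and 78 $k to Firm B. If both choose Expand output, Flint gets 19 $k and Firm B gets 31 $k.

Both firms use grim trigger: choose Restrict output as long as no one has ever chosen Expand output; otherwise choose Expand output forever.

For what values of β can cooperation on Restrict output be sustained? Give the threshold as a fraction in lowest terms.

Flint's threshold: (87−70)/(87−19) = 1/4.
Firm B's threshold: (78−64)/(78−31) = 14/47.
1/4 < 14/47, so Firm B binds and β* = 14/47.

14/47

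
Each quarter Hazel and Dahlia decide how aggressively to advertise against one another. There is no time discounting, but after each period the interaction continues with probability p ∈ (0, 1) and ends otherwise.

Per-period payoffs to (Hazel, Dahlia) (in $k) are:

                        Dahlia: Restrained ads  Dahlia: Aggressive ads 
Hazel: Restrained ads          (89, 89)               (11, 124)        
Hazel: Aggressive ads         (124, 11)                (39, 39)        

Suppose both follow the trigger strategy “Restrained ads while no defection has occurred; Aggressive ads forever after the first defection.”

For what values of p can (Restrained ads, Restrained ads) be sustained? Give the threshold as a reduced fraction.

Expected cooperation value is 89 + p·89 + p²·89 + … = 89/(1−p); deviation gives 124 + p·39/(1−p).
89 ≥ 124(1−p) + 39p ⇒ 85p ≥ 35 ⇒ p ≥ 35/85 = 7/17.

7/17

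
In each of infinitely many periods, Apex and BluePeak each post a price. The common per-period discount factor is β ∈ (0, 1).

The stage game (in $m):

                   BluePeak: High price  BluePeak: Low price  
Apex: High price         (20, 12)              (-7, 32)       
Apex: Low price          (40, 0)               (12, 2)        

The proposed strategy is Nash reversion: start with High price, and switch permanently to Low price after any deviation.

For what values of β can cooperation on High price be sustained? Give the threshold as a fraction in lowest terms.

Apex's threshold: (40−20)/(40−12) = 5/7.
BluePeak's threshold: (32−12)/(32−2) = 2/3.
5/7 > 2/3, so Apex binds and β* = 5/7.

5/7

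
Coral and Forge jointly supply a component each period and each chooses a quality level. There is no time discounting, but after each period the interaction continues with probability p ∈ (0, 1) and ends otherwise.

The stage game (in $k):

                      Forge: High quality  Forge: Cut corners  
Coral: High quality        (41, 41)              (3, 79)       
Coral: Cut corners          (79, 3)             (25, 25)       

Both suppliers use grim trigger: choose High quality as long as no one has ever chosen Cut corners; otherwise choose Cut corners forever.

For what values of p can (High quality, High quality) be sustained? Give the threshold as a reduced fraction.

19/27

Expected cooperation value is 41 + p·41 + p²·41 + … = 41/(1−p); deviation gives 79 + p·25/(1−p).
41 ≥ 79(1−p) + 25p ⇒ 54p ≥ 38 ⇒ p ≥ 38/54 = 19/27.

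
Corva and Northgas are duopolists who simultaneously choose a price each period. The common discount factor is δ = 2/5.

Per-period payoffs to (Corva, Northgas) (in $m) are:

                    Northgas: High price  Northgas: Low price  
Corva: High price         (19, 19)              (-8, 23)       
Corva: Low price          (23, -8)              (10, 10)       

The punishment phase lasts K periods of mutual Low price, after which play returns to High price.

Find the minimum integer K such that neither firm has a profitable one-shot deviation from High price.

2

IC: δ(1−δ^K)/(1−δ) ≥ (23−19)/(19−10) = 4/9.
With δ = 2/5: need 1 − δ^K ≥ 4/9·(1−2/5)/(2/5), i.e. δ^K ≤ 0.3333.
Since (2/5)^1 = 0.4000 and (2/5)^2 = 0.1600, the smallest such K is 2.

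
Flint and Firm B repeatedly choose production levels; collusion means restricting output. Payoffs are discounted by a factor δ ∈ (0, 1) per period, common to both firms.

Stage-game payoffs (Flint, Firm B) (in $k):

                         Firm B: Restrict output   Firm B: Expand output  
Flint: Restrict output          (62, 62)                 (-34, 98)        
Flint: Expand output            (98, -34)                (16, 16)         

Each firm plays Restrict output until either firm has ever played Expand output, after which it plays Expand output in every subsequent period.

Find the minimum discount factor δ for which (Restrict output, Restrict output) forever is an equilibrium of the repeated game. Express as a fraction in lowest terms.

18/41

62/(1−δ) ≥ 98 + 16δ/(1−δ)
62 ≥ 98 − 82δ
δ ≥ 36/82 = 18/41.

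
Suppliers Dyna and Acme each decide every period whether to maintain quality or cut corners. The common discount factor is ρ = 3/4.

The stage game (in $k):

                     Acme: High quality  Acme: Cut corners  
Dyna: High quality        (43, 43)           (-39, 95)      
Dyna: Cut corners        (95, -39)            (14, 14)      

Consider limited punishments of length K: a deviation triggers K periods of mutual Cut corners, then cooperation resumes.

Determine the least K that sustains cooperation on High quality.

IC: ρ(1−ρ^K)/(1−ρ) ≥ (95−43)/(43−14) = 52/29.
With ρ = 3/4: need 1 − ρ^K ≥ 52/29·(1−3/4)/(3/4), i.e. ρ^K ≤ 0.4023.
Since (3/4)^3 = 0.4219 and (3/4)^4 = 0.3164, the smallest such K is 4.

4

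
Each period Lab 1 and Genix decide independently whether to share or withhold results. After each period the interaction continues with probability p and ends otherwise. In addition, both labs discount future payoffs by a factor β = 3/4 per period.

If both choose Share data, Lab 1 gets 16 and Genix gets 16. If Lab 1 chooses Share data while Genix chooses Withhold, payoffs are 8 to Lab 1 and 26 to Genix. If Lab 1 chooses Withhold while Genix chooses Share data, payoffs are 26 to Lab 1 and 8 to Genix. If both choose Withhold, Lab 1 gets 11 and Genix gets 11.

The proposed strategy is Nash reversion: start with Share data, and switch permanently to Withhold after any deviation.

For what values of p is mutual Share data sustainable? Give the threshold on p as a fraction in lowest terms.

8/9

Expected continuation weight on next period's payoff is β·p = 3/4·p, which plays the role of the discount factor.
Cooperation requires 3/4·p ≥ (26−16)/(26−11) = 2/3, hence p ≥ 8/9.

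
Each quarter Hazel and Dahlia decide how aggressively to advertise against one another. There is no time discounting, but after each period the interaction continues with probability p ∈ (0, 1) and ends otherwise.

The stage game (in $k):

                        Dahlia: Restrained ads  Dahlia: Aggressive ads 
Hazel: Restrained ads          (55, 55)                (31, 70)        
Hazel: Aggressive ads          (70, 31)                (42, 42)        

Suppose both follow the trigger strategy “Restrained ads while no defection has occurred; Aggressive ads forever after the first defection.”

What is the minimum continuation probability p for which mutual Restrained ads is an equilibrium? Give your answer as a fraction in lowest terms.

15/28

With no time discounting, the continuation probability p plays the role of the discount factor.
Grim-trigger IC: 55/(1−p) ≥ 70 + 42p/(1−p) ⇒ p ≥ (70−55)/(70−42) = 15/28.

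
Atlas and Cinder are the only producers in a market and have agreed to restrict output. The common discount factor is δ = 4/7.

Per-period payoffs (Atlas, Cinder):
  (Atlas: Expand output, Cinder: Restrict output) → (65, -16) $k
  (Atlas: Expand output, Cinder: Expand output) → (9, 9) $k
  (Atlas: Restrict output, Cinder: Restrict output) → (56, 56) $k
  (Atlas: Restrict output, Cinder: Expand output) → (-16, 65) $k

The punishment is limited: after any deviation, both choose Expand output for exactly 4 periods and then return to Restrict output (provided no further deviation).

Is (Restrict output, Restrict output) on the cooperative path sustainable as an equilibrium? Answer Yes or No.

Yes

IC: δ+…+δ^4 ≥ (65−56)/(56−9) = 9/47.
At δ = 4/7: partial sum = 1.1912 ≥ 0.1915. Cooperation sustainable.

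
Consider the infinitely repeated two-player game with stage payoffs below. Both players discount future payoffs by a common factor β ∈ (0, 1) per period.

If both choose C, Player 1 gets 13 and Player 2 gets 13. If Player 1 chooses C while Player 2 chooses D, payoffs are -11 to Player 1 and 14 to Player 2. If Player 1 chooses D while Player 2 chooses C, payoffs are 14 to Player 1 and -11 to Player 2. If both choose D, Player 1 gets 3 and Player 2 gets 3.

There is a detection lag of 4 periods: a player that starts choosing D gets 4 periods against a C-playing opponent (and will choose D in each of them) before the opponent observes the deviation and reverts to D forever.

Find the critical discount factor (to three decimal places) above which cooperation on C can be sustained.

A deviator earns 14 for 4 periods, then 3 forever; cooperating earns 13 forever. Multiplying the IC by (1−β):
13 ≥ 14(1−β^4) + 3β^4, so 11·β^4 ≥ 1 and β^4 ≥ 1/11.
β ≥ (1/11)^(1/4) ≈ 0.549.

0.549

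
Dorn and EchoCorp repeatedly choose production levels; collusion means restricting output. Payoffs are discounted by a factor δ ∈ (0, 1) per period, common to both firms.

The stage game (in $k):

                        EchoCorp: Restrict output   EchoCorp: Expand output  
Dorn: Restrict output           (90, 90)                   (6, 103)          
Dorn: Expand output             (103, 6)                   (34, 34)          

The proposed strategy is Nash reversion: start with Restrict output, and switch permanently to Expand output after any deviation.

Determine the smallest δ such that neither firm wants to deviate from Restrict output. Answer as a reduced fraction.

90/(1−δ) ≥ 103 + 34δ/(1−δ)
90 ≥ 103 − 69δ
δ ≥ 13/69.

13/69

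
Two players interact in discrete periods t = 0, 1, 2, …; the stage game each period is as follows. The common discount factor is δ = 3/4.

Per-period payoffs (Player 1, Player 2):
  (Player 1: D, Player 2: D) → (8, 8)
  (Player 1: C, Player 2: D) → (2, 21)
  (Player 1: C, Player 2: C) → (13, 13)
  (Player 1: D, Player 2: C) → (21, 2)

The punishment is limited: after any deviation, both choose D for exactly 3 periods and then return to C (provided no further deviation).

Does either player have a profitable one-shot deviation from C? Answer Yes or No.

No

A one-shot deviation gives 21 now, then 8 for 3 periods, then back to 13.
Gain from deviating: (21−13) today; loss: (13−8) in each of the next 3 periods.
No-deviation condition: (13−8)(δ+…+δ^3) ≥ 21−13, i.e. δ+…+δ^3 ≥ 8/5.
At δ = 3/4: δ+…+δ^3 = 1.7344 ≥ 1.6000.
So cooperation is sustainable.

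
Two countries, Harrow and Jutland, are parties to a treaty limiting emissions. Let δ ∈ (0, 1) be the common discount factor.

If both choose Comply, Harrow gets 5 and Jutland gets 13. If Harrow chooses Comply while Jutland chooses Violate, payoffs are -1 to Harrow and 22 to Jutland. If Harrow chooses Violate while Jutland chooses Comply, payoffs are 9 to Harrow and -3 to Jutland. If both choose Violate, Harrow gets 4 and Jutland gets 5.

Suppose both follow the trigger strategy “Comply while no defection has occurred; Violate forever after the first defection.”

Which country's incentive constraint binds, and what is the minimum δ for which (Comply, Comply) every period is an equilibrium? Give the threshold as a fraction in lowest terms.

For Harrow: deviation gain 9−5 = 4, per-period punishment loss 5−4 = 1. IC gives δ ≥ 4/5.
For Jutland: gain 9, loss 8 per period, so δ ≥ 9/17.
The tighter constraint is Harrow's, so cooperation needs δ ≥ 4/5.

Harrow; δ ≥ 4/5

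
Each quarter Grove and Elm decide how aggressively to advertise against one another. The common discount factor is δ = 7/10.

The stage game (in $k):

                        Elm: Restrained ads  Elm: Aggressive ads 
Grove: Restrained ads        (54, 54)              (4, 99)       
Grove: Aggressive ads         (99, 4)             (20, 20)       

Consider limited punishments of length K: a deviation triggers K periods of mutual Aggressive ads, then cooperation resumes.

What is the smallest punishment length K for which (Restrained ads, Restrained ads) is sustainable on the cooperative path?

3

Need Σ_{k=1}^{K} δ^k ≥ (99−54)/(54−20) = 1.3235 at δ = 7/10.
At K = 2 the sum is 1.1900 < 1.3235; at K = 3 it is 1.5330 ≥ 1.3235.
So the minimum punishment length is K = 3.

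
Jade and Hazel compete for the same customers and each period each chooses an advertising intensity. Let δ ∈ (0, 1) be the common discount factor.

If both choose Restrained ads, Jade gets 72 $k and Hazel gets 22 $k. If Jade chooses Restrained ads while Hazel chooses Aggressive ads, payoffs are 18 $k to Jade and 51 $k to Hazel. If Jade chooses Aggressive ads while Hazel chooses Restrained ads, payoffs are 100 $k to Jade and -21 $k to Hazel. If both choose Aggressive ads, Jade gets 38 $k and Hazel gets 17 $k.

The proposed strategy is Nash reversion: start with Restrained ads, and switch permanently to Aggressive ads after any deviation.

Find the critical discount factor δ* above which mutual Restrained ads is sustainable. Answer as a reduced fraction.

29/34

For Jade: deviation gain 100−72 = 28, per-period punishment loss 72−38 = 34. IC gives δ ≥ 28/62 = 14/31.
For Hazel: gain 29, loss 5 per period, so δ ≥ 29/34.
The tighter constraint is Hazel's, so cooperation needs δ ≥ 29/34.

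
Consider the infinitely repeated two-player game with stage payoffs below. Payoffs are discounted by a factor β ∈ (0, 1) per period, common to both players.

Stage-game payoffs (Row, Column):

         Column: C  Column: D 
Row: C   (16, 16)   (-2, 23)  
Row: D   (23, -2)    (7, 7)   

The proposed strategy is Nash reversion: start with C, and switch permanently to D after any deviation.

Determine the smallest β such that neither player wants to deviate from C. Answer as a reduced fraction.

Under grim trigger the critical discount factor is (T−C)/(T−P) with T = 23, C = 16, P = 7.
β* = (23−16)/(23−7) = 7/16.

7/16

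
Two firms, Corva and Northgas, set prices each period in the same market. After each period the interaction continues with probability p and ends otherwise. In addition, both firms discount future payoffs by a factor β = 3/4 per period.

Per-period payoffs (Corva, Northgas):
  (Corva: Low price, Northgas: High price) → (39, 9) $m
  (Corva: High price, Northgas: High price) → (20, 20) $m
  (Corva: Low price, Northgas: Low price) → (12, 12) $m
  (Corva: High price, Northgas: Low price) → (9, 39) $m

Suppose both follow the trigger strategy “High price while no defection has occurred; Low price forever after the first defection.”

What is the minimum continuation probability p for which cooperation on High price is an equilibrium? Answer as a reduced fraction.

76/81

Expected continuation weight on next period's payoff is β·p = 3/4·p, which plays the role of the discount factor.
Cooperation requires 3/4·p ≥ (39−20)/(39−12) = 19/27, hence p ≥ 76/81.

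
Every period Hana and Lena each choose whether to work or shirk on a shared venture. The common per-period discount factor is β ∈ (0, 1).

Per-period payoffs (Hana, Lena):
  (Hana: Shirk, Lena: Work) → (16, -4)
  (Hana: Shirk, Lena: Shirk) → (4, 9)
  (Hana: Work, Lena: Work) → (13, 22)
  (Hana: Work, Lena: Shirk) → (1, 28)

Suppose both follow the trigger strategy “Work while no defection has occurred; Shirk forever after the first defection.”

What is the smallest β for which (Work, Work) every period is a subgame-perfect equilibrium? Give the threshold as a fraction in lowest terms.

6/19

For Hana: deviation gain 16−13 = 3, per-period punishment loss 13−4 = 9. IC gives β ≥ 3/12 = 1/4.
For Lena: gain 6, loss 13 per period, so β ≥ 6/19.
The tighter constraint is Lena's, so cooperation needs β ≥ 6/19.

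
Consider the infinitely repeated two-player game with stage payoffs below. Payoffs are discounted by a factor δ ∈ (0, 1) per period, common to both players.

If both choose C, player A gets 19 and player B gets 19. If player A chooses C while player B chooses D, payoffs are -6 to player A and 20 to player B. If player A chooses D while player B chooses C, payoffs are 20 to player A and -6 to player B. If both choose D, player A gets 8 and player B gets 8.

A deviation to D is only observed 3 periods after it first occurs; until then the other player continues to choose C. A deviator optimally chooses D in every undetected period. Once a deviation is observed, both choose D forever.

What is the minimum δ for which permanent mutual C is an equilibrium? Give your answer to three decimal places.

Deviating for the 3 undetected periods gains 20−19 = 1 per period over cooperation, then loses 19−8 = 11 per period forever once punishment starts.
Gain: 1(1 + δ + … + δ^2); loss: 11·δ^3/(1−δ).
No profitable deviation ⇔ 1(1−δ^3) ≤ 11·δ^3, i.e. δ^3 ≥ 1/(1+11) = 1/12.
Hence δ ≥ (1/12)^(1/3) ≈ 0.437.

0.437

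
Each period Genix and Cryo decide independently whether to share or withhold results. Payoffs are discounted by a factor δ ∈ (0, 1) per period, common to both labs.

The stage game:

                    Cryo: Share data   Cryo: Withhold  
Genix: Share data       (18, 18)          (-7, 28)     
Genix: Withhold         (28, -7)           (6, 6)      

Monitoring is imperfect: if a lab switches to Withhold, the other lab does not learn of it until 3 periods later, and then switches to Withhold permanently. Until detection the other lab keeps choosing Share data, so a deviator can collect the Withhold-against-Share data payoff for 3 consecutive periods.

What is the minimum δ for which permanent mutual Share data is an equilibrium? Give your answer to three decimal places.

A deviator earns 28 for 3 periods, then 6 forever; cooperating earns 18 forever. Multiplying the IC by (1−δ):
18 ≥ 28(1−δ^3) + 6δ^3, so 22·δ^3 ≥ 10 and δ^3 ≥ 5/11.
δ ≥ (5/11)^(1/3) ≈ 0.769.

0.769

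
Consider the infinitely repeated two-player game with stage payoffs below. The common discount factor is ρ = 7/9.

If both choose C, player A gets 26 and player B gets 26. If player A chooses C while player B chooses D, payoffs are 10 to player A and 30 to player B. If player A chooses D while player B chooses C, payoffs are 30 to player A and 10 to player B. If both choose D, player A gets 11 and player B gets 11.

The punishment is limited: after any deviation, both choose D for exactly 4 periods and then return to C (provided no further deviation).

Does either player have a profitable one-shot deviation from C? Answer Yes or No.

No

A one-shot deviation gives 30 now, then 11 for 4 periods, then back to 26.
Gain from deviating: (30−26) today; loss: (26−11) in each of the next 4 periods.
No-deviation condition: (26−11)(ρ+…+ρ^4) ≥ 30−26, i.e. ρ+…+ρ^4 ≥ 4/15.
At ρ = 7/9: ρ+…+ρ^4 = 2.2192 ≥ 0.2667.
So cooperation is sustainable.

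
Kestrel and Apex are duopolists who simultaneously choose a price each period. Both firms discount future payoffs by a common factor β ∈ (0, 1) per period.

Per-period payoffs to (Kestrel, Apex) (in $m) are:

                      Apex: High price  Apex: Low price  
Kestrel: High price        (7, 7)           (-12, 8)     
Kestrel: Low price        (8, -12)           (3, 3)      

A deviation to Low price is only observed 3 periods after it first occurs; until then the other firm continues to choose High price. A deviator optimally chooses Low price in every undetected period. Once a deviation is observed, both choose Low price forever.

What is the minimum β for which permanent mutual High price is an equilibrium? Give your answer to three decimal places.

0.585

A deviator earns 8 for 3 periods, then 3 forever; cooperating earns 7 forever. Multiplying the IC by (1−β):
7 ≥ 8(1−β^3) + 3β^3, so 5·β^3 ≥ 1 and β^3 ≥ 1/5.
β ≥ (1/5)^(1/3) ≈ 0.585.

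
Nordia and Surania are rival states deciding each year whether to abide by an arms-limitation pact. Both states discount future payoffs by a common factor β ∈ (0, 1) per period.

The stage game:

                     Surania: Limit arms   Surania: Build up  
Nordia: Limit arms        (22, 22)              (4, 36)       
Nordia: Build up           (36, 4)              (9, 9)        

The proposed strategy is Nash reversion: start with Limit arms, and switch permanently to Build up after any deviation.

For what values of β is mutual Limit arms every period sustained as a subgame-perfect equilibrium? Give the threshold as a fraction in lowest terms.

14/27

One-period gain from deviating is 36 − 22 = 14. The loss is 22 − 9 = 13 in every subsequent period, with present value 13·β/(1−β).
Deviation is unprofitable when 13·β/(1−β) ≥ 14, i.e. β/(1−β) ≥ 14/13.
Equivalently β ≥ 14/(14+13) = 14/27.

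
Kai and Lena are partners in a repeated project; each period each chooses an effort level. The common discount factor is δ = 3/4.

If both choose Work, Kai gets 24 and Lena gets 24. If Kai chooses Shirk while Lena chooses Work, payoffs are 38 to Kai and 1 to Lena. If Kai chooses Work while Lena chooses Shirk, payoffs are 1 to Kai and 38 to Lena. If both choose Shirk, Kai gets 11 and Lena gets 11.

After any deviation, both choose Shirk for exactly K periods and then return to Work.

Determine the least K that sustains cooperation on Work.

Need Σ_{k=1}^{K} δ^k ≥ (38−24)/(24−11) = 1.0769 at δ = 3/4.
At K = 1 the sum is 0.7500 < 1.0769; at K = 2 it is 1.3125 ≥ 1.0769.
So the minimum punishment length is K = 2.

2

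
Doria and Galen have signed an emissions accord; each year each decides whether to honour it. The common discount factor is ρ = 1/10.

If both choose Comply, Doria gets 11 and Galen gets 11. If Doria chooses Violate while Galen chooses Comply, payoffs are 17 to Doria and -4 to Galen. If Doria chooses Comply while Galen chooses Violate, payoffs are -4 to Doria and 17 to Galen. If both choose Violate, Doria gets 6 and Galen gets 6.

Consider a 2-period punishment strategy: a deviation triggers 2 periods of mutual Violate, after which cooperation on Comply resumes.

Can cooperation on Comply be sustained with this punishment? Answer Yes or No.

A one-shot deviation gives 17 now, then 6 for 2 periods, then back to 11.
Gain from deviating: (17−11) today; loss: (11−6) in each of the next 2 periods.
No-deviation condition: (11−6)(ρ+…+ρ^2) ≥ 17−11, i.e. ρ+…+ρ^2 ≥ 6/5.
At ρ = 1/10: ρ+…+ρ^2 = 0.1100 < 1.2000.
So cooperation is not sustainable.

No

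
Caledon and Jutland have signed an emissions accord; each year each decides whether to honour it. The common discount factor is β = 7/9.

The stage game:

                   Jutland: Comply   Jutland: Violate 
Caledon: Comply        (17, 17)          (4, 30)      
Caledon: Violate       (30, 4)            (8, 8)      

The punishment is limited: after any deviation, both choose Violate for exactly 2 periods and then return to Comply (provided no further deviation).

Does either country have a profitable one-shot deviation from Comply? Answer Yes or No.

Yes

A one-shot deviation gives 30 now, then 8 for 2 periods, then back to 17.
Gain from deviating: (30−17) today; loss: (17−8) in each of the next 2 periods.
No-deviation condition: (17−8)(β+…+β^2) ≥ 30−17, i.e. β+…+β^2 ≥ 13/9.
At β = 7/9: β+…+β^2 = 1.3827 < 1.4444.
So cooperation is not sustainable.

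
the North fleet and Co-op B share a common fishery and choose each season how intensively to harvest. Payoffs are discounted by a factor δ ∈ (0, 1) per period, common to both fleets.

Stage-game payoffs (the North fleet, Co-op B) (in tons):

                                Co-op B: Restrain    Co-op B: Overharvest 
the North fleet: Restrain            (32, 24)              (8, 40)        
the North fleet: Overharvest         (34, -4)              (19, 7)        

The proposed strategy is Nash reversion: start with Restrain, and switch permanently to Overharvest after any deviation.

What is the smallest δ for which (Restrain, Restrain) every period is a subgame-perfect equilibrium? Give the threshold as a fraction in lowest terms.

16/33

the North fleet: cooperation gives 32 each period; deviation gives 34 once then 19 forever.
  32/(1−δ) ≥ 34 + 19δ/(1−δ) ⇒ δ ≥ 2/15.
Co-op B: cooperation gives 24 each period; deviation gives 40 once then 7 forever.
  δ ≥ 16/33.
Both must hold, so the binding constraint is Co-op B's: δ ≥ 16/33.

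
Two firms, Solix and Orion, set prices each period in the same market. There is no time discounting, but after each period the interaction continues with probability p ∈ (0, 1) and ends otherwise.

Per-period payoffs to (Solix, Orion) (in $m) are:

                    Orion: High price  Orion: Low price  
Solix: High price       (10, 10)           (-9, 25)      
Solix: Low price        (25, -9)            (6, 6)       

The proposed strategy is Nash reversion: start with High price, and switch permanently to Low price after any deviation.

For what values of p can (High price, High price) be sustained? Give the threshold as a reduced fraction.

With no time discounting, the continuation probability p plays the role of the discount factor.
Grim-trigger IC: 10/(1−p) ≥ 25 + 6p/(1−p) ⇒ p ≥ (25−10)/(25−6) = 15/19.

15/19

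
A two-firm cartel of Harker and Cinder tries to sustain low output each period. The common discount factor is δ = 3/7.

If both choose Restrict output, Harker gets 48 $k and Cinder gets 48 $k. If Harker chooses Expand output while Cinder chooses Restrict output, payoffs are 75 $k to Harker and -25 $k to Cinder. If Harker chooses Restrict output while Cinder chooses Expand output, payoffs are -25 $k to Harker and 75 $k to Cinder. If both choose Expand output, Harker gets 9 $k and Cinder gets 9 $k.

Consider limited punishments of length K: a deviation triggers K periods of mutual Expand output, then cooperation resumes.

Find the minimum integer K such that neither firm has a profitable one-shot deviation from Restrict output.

4

IC: δ(1−δ^K)/(1−δ) ≥ (75−48)/(48−9) = 9/13.
With δ = 3/7: need 1 − δ^K ≥ 9/13·(1−3/7)/(3/7), i.e. δ^K ≤ 0.0769.
Since (3/7)^3 = 0.0787 and (3/7)^4 = 0.0337, the smallest such K is 4.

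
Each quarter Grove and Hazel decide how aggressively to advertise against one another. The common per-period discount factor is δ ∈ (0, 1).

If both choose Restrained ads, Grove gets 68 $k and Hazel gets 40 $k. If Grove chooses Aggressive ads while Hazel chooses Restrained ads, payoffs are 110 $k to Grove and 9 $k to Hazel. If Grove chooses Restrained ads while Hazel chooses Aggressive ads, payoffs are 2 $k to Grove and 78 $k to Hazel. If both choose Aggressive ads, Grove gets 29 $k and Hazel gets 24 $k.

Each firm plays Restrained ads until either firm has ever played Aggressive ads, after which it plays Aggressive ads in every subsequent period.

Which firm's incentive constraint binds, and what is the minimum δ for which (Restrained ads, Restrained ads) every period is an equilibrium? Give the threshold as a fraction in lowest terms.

Grove's threshold: (110−68)/(110−29) = 14/27.
Hazel's threshold: (78−40)/(78−24) = 19/27.
14/27 < 19/27, so Hazel binds and δ* = 19/27.

Hazel; δ ≥ 19/27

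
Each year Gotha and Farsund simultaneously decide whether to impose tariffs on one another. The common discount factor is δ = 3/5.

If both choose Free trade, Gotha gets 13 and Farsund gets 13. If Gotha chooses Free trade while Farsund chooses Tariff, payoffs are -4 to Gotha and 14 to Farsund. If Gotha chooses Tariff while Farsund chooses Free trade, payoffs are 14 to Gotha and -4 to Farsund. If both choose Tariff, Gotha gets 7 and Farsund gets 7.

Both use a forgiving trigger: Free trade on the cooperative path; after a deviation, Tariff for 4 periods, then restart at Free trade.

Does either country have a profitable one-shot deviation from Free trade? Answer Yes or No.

No

A one-shot deviation gives 14 now, then 7 for 4 periods, then back to 13.
Gain from deviating: (14−13) today; loss: (13−7) in each of the next 4 periods.
No-deviation condition: (13−7)(δ+…+δ^4) ≥ 14−13, i.e. δ+…+δ^4 ≥ 1/6.
At δ = 3/5: δ+…+δ^4 = 1.3056 ≥ 0.1667.
So cooperation is sustainable.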